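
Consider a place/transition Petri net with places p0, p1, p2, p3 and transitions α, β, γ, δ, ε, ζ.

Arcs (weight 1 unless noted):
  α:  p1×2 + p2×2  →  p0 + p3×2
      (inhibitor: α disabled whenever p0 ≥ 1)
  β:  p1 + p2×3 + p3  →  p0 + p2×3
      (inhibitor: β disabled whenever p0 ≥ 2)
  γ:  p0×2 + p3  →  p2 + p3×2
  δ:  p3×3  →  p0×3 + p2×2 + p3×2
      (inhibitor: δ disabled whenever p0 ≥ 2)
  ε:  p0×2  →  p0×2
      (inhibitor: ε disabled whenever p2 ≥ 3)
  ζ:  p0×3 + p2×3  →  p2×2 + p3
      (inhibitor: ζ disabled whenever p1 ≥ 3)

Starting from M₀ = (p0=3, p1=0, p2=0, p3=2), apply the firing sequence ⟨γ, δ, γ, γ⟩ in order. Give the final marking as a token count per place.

(p0=0, p1=0, p2=5, p3=4)

step 1: fire γ:  (p0=3, p1=0, p2=0, p3=2) → (p0=1, p1=0, p2=1, p3=3)
step 2: fire δ:  (p0=1, p1=0, p2=1, p3=3) → (p0=4, p1=0, p2=3, p3=2)
step 3: fire γ:  (p0=4, p1=0, p2=3, p3=2) → (p0=2, p1=0, p2=4, p3=3)
step 4: fire γ:  (p0=2, p1=0, p2=4, p3=3) → (p0=0, p1=0, p2=5, p3=4)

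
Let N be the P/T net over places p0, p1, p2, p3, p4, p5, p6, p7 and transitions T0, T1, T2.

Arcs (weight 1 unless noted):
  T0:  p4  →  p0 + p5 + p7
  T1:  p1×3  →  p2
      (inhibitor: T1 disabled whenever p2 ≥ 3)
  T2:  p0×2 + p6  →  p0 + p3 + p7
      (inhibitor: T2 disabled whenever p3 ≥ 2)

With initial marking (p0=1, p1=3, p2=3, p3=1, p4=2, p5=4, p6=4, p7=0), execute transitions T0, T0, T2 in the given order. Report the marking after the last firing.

step 1: fire T0:  (p0=1, p1=3, p2=3, p3=1, p4=2, p5=4, p6=4, p7=0) → (p0=2, p1=3, p2=3, p3=1, p4=1, p5=5, p6=4, p7=1)
step 2: fire T0:  (p0=2, p1=3, p2=3, p3=1, p4=1, p5=5, p6=4, p7=1) → (p0=3, p1=3, p2=3, p3=1, p4=0, p5=6, p6=4, p7=2)
step 3: fire T2:  (p0=3, p1=3, p2=3, p3=1, p4=0, p5=6, p6=4, p7=2) → (p0=2, p1=3, p2=3, p3=2, p4=0, p5=6, p6=3, p7=3)

(p0=2, p1=3, p2=3, p3=2, p4=0, p5=6, p6=3, p7=3)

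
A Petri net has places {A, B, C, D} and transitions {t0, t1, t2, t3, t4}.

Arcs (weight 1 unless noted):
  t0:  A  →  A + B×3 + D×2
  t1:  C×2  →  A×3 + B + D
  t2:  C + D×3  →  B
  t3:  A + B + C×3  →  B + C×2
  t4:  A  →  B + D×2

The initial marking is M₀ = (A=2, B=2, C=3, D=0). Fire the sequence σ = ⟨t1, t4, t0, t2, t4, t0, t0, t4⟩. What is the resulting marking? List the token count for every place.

step 1: fire t1:  (A=2, B=2, C=3, D=0) → (A=5, B=3, C=1, D=1)
step 2: fire t4:  (A=5, B=3, C=1, D=1) → (A=4, B=4, C=1, D=3)
step 3: fire t0:  (A=4, B=4, C=1, D=3) → (A=4, B=7, C=1, D=5)
step 4: fire t2:  (A=4, B=7, C=1, D=5) → (A=4, B=8, C=0, D=2)
step 5: fire t4:  (A=4, B=8, C=0, D=2) → (A=3, B=9, C=0, D=4)
step 6: fire t0:  (A=3, B=9, C=0, D=4) → (A=3, B=12, C=0, D=6)
step 7: fire t0:  (A=3, B=12, C=0, D=6) → (A=3, B=15, C=0, D=8)
step 8: fire t4:  (A=3, B=15, C=0, D=8) → (A=2, B=16, C=0, D=10)

(A=2, B=16, C=0, D=10)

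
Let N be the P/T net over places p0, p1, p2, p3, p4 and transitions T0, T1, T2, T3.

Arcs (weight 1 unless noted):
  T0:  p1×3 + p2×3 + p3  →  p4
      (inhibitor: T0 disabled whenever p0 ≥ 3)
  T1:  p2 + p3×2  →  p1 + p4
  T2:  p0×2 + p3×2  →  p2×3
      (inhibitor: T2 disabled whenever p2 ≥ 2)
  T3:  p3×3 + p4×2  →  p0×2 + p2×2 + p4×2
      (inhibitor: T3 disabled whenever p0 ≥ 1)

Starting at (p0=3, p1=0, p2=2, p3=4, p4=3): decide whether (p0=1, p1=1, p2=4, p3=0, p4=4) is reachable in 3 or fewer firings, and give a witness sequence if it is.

step 1: fire T1:  (p0=3, p1=0, p2=2, p3=4, p4=3) → (p0=3, p1=1, p2=1, p3=2, p4=4)
step 2: fire T2:  (p0=3, p1=1, p2=1, p3=2, p4=4) → (p0=1, p1=1, p2=4, p3=0, p4=4)

YES — reachable via ⟨T1, T2⟩ (2 firings)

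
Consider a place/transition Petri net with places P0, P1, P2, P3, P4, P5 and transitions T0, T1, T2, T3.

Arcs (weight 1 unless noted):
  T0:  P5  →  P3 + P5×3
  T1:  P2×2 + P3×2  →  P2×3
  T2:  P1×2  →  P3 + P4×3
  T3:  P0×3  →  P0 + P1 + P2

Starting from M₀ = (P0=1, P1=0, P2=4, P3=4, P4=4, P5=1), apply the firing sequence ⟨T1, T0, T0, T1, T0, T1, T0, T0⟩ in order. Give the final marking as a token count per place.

step 1: fire T1:  (P0=1, P1=0, P2=4, P3=4, P4=4, P5=1) → (P0=1, P1=0, P2=5, P3=2, P4=4, P5=1)
step 2: fire T0:  (P0=1, P1=0, P2=5, P3=2, P4=4, P5=1) → (P0=1, P1=0, P2=5, P3=3, P4=4, P5=3)
step 3: fire T0:  (P0=1, P1=0, P2=5, P3=3, P4=4, P5=3) → (P0=1, P1=0, P2=5, P3=4, P4=4, P5=5)
step 4: fire T1:  (P0=1, P1=0, P2=5, P3=4, P4=4, P5=5) → (P0=1, P1=0, P2=6, P3=2, P4=4, P5=5)
step 5: fire T0:  (P0=1, P1=0, P2=6, P3=2, P4=4, P5=5) → (P0=1, P1=0, P2=6, P3=3, P4=4, P5=7)
step 6: fire T1:  (P0=1, P1=0, P2=6, P3=3, P4=4, P5=7) → (P0=1, P1=0, P2=7, P3=1, P4=4, P5=7)
step 7: fire T0:  (P0=1, P1=0, P2=7, P3=1, P4=4, P5=7) → (P0=1, P1=0, P2=7, P3=2, P4=4, P5=9)
step 8: fire T0:  (P0=1, P1=0, P2=7, P3=2, P4=4, P5=9) → (P0=1, P1=0, P2=7, P3=3, P4=4, P5=11)

(P0=1, P1=0, P2=7, P3=3, P4=4, P5=11)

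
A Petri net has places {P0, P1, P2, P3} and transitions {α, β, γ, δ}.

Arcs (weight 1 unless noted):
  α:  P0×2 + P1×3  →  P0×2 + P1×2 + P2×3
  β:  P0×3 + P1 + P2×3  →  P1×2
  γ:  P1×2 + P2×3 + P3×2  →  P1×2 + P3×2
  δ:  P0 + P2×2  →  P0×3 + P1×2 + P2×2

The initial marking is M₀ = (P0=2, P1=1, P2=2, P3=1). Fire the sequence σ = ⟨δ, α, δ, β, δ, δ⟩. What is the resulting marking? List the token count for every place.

(P0=7, P1=9, P2=2, P3=1)

step 1: fire δ:  (P0=2, P1=1, P2=2, P3=1) → (P0=4, P1=3, P2=2, P3=1)
step 2: fire α:  (P0=4, P1=3, P2=2, P3=1) → (P0=4, P1=2, P2=5, P3=1)
step 3: fire δ:  (P0=4, P1=2, P2=5, P3=1) → (P0=6, P1=4, P2=5, P3=1)
step 4: fire β:  (P0=6, P1=4, P2=5, P3=1) → (P0=3, P1=5, P2=2, P3=1)
step 5: fire δ:  (P0=3, P1=5, P2=2, P3=1) → (P0=5, P1=7, P2=2, P3=1)
step 6: fire δ:  (P0=5, P1=7, P2=2, P3=1) → (P0=7, P1=9, P2=2, P3=1)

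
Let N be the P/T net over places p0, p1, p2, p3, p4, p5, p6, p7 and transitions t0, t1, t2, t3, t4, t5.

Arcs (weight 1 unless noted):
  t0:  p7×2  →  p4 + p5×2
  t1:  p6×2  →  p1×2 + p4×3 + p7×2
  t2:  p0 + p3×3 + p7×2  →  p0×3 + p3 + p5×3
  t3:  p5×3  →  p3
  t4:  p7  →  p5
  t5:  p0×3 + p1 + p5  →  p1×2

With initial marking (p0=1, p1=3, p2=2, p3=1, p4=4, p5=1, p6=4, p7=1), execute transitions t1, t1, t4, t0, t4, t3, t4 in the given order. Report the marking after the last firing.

step 1: fire t1:  (p0=1, p1=3, p2=2, p3=1, p4=4, p5=1, p6=4, p7=1) → (p0=1, p1=5, p2=2, p3=1, p4=7, p5=1, p6=2, p7=3)
step 2: fire t1:  (p0=1, p1=5, p2=2, p3=1, p4=7, p5=1, p6=2, p7=3) → (p0=1, p1=7, p2=2, p3=1, p4=10, p5=1, p6=0, p7=5)
step 3: fire t4:  (p0=1, p1=7, p2=2, p3=1, p4=10, p5=1, p6=0, p7=5) → (p0=1, p1=7, p2=2, p3=1, p4=10, p5=2, p6=0, p7=4)
step 4: fire t0:  (p0=1, p1=7, p2=2, p3=1, p4=10, p5=2, p6=0, p7=4) → (p0=1, p1=7, p2=2, p3=1, p4=11, p5=4, p6=0, p7=2)
step 5: fire t4:  (p0=1, p1=7, p2=2, p3=1, p4=11, p5=4, p6=0, p7=2) → (p0=1, p1=7, p2=2, p3=1, p4=11, p5=5, p6=0, p7=1)
step 6: fire t3:  (p0=1, p1=7, p2=2, p3=1, p4=11, p5=5, p6=0, p7=1) → (p0=1, p1=7, p2=2, p3=2, p4=11, p5=2, p6=0, p7=1)
step 7: fire t4:  (p0=1, p1=7, p2=2, p3=2, p4=11, p5=2, p6=0, p7=1) → (p0=1, p1=7, p2=2, p3=2, p4=11, p5=3, p6=0, p7=0)

(p0=1, p1=7, p2=2, p3=2, p4=11, p5=3, p6=0, p7=0)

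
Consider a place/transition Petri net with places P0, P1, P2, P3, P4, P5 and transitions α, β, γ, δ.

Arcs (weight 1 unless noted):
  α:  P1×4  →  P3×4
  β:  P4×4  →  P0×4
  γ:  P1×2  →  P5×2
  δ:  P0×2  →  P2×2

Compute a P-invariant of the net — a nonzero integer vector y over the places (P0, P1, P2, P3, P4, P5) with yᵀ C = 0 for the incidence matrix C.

y = (P0:1, P1:0, P2:1, P3:0, P4:1, P5:0)

Incidence matrix C (rows=places, cols=transitions):
        α    β    γ    δ
   P0   0    4    0   -2
   P1  -4    0   -2    0
   P2   0    0    0    2
   P3   4    0    0    0
   P4   0   -4    0    0
   P5   0    0    2    0

Candidate y = [1, 0, 1, 0, 1, 0]; check y·C column-wise:
  col α: 1·0 + 0·-4 + 1·0 + 0·4 + 1·0 = 0
  col β: 1·4 + 1·0 + 1·-4 = 0
  col γ: 1·0 + 0·-2 + 1·0 + 1·0 + 0·2 = 0
  col δ: 1·-2 + 1·2 + 1·0 = 0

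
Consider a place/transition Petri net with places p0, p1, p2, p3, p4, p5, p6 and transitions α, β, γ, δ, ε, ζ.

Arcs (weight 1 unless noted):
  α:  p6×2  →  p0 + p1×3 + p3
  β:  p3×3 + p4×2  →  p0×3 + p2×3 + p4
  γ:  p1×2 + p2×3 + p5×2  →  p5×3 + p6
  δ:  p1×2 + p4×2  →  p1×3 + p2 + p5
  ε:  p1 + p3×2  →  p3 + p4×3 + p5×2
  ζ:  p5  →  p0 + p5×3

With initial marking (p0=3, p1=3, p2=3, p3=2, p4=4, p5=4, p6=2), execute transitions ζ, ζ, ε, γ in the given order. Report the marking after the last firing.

(p0=5, p1=0, p2=0, p3=1, p4=7, p5=11, p6=3)

step 1: fire ζ:  (p0=3, p1=3, p2=3, p3=2, p4=4, p5=4, p6=2) → (p0=4, p1=3, p2=3, p3=2, p4=4, p5=6, p6=2)
step 2: fire ζ:  (p0=4, p1=3, p2=3, p3=2, p4=4, p5=6, p6=2) → (p0=5, p1=3, p2=3, p3=2, p4=4, p5=8, p6=2)
step 3: fire ε:  (p0=5, p1=3, p2=3, p3=2, p4=4, p5=8, p6=2) → (p0=5, p1=2, p2=3, p3=1, p4=7, p5=10, p6=2)
step 4: fire γ:  (p0=5, p1=2, p2=3, p3=1, p4=7, p5=10, p6=2) → (p0=5, p1=0, p2=0, p3=1, p4=7, p5=11, p6=3)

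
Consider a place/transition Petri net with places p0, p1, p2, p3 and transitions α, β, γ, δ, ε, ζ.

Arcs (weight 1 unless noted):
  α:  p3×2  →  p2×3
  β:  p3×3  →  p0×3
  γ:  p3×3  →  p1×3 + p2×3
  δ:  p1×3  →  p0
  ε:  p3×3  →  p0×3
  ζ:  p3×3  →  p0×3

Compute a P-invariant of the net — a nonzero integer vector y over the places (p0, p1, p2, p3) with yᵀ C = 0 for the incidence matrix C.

y = (p0:3, p1:1, p2:2, p3:3)

Incidence matrix C (rows=places, cols=transitions):
        α    β    γ    δ    ε    ζ
   p0   0    3    0    1    3    3
   p1   0    0    3   -3    0    0
   p2   3    0    3    0    0    0
   p3  -2   -3   -3    0   -3   -3

Candidate y = [3, 1, 2, 3]; check y·C column-wise:
  col α: 3·0 + 1·0 + 2·3 + 3·-2 = 0
  col β: 3·3 + 1·0 + 2·0 + 3·-3 = 0
  col γ: 3·0 + 1·3 + 2·3 + 3·-3 = 0
  col δ: 3·1 + 1·-3 + 2·0 + 3·0 = 0
  col ε: 3·3 + 1·0 + 2·0 + 3·-3 = 0
  col ζ: 3·3 + 1·0 + 2·0 + 3·-3 = 0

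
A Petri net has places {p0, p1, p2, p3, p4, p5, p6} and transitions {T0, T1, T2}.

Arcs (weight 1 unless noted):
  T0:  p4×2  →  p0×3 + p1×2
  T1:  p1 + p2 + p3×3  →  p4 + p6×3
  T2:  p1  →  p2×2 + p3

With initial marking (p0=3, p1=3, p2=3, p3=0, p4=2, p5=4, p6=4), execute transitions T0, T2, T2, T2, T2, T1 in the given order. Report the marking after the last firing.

step 1: fire T0:  (p0=3, p1=3, p2=3, p3=0, p4=2, p5=4, p6=4) → (p0=6, p1=5, p2=3, p3=0, p4=0, p5=4, p6=4)
step 2: fire T2:  (p0=6, p1=5, p2=3, p3=0, p4=0, p5=4, p6=4) → (p0=6, p1=4, p2=5, p3=1, p4=0, p5=4, p6=4)
step 3: fire T2:  (p0=6, p1=4, p2=5, p3=1, p4=0, p5=4, p6=4) → (p0=6, p1=3, p2=7, p3=2, p4=0, p5=4, p6=4)
step 4: fire T2:  (p0=6, p1=3, p2=7, p3=2, p4=0, p5=4, p6=4) → (p0=6, p1=2, p2=9, p3=3, p4=0, p5=4, p6=4)
step 5: fire T2:  (p0=6, p1=2, p2=9, p3=3, p4=0, p5=4, p6=4) → (p0=6, p1=1, p2=11, p3=4, p4=0, p5=4, p6=4)
step 6: fire T1:  (p0=6, p1=1, p2=11, p3=4, p4=0, p5=4, p6=4) → (p0=6, p1=0, p2=10, p3=1, p4=1, p5=4, p6=7)

(p0=6, p1=0, p2=10, p3=1, p4=1, p5=4, p6=7)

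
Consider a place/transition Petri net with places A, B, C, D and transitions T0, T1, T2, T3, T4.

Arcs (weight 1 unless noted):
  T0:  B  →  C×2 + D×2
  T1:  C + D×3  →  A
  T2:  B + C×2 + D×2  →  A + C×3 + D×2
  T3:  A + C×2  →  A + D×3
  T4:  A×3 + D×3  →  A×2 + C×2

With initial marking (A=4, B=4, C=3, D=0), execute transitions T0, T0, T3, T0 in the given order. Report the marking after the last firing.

step 1: fire T0:  (A=4, B=4, C=3, D=0) → (A=4, B=3, C=5, D=2)
step 2: fire T0:  (A=4, B=3, C=5, D=2) → (A=4, B=2, C=7, D=4)
step 3: fire T3:  (A=4, B=2, C=7, D=4) → (A=4, B=2, C=5, D=7)
step 4: fire T0:  (A=4, B=2, C=5, D=7) → (A=4, B=1, C=7, D=9)

(A=4, B=1, C=7, D=9)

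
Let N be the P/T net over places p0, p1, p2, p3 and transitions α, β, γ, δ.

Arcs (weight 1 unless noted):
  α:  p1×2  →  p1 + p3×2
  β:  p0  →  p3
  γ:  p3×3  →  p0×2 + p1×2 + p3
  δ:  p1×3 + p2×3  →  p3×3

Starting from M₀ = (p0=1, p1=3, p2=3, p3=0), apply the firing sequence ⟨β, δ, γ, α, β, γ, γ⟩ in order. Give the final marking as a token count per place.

(p0=5, p1=5, p2=0, p3=1)

step 1: fire β:  (p0=1, p1=3, p2=3, p3=0) → (p0=0, p1=3, p2=3, p3=1)
step 2: fire δ:  (p0=0, p1=3, p2=3, p3=1) → (p0=0, p1=0, p2=0, p3=4)
step 3: fire γ:  (p0=0, p1=0, p2=0, p3=4) → (p0=2, p1=2, p2=0, p3=2)
step 4: fire α:  (p0=2, p1=2, p2=0, p3=2) → (p0=2, p1=1, p2=0, p3=4)
step 5: fire β:  (p0=2, p1=1, p2=0, p3=4) → (p0=1, p1=1, p2=0, p3=5)
step 6: fire γ:  (p0=1, p1=1, p2=0, p3=5) → (p0=3, p1=3, p2=0, p3=3)
step 7: fire γ:  (p0=3, p1=3, p2=0, p3=3) → (p0=5, p1=5, p2=0, p3=1)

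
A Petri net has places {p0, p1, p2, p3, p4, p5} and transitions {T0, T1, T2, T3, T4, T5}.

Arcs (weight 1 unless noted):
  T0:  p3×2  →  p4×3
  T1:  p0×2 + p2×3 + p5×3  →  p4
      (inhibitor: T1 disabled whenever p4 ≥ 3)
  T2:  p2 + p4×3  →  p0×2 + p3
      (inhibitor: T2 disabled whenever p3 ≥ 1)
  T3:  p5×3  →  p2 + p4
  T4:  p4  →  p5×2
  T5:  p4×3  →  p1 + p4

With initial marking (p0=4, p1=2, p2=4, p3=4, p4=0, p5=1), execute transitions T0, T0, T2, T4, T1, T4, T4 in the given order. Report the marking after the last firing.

step 1: fire T0:  (p0=4, p1=2, p2=4, p3=4, p4=0, p5=1) → (p0=4, p1=2, p2=4, p3=2, p4=3, p5=1)
step 2: fire T0:  (p0=4, p1=2, p2=4, p3=2, p4=3, p5=1) → (p0=4, p1=2, p2=4, p3=0, p4=6, p5=1)
step 3: fire T2:  (p0=4, p1=2, p2=4, p3=0, p4=6, p5=1) → (p0=6, p1=2, p2=3, p3=1, p4=3, p5=1)
step 4: fire T4:  (p0=6, p1=2, p2=3, p3=1, p4=3, p5=1) → (p0=6, p1=2, p2=3, p3=1, p4=2, p5=3)
step 5: fire T1:  (p0=6, p1=2, p2=3, p3=1, p4=2, p5=3) → (p0=4, p1=2, p2=0, p3=1, p4=3, p5=0)
step 6: fire T4:  (p0=4, p1=2, p2=0, p3=1, p4=3, p5=0) → (p0=4, p1=2, p2=0, p3=1, p4=2, p5=2)
step 7: fire T4:  (p0=4, p1=2, p2=0, p3=1, p4=2, p5=2) → (p0=4, p1=2, p2=0, p3=1, p4=1, p5=4)

(p0=4, p1=2, p2=0, p3=1, p4=1, p5=4)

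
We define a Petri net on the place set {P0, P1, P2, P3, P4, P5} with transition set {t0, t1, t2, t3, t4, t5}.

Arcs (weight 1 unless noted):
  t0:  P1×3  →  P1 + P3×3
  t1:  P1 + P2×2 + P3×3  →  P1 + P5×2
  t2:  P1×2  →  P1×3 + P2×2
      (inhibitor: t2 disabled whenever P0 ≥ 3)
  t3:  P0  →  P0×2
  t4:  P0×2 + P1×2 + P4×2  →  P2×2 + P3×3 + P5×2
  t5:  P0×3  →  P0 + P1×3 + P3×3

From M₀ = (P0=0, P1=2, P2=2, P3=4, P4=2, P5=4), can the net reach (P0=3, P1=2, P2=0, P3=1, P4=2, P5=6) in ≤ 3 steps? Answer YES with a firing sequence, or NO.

NO — not reachable within 3 firings

depth 0: 1 marking
depth 1: 3 markings reached so far
depth 2: 6 markings reached so far
depth 3: 10 markings reached so far
target is not among the 10 markings reachable within 3 steps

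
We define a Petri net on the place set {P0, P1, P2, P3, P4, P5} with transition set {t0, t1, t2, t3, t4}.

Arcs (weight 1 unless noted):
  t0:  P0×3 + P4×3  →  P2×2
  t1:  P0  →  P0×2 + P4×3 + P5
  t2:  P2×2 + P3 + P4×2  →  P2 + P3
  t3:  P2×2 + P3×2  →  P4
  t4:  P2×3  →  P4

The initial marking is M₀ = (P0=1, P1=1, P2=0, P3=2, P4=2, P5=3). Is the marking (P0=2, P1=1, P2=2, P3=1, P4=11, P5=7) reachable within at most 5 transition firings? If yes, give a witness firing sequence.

NO — not reachable within 5 firings

depth 0: 1 marking
depth 1: 2 markings reached so far
depth 2: 3 markings reached so far
depth 3: 5 markings reached so far
depth 4: 9 markings reached so far
depth 5: 13 markings reached so far
target is not among the 13 markings reachable within 5 steps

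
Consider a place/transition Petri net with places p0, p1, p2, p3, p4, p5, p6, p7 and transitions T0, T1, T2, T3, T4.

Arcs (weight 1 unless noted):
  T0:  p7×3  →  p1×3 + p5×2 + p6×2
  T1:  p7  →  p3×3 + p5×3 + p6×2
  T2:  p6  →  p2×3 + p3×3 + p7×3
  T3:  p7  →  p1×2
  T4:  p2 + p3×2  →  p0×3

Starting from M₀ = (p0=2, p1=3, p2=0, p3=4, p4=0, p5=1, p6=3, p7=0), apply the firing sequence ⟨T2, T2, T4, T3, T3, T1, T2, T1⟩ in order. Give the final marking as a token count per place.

step 1: fire T2:  (p0=2, p1=3, p2=0, p3=4, p4=0, p5=1, p6=3, p7=0) → (p0=2, p1=3, p2=3, p3=7, p4=0, p5=1, p6=2, p7=3)
step 2: fire T2:  (p0=2, p1=3, p2=3, p3=7, p4=0, p5=1, p6=2, p7=3) → (p0=2, p1=3, p2=6, p3=10, p4=0, p5=1, p6=1, p7=6)
step 3: fire T4:  (p0=2, p1=3, p2=6, p3=10, p4=0, p5=1, p6=1, p7=6) → (p0=5, p1=3, p2=5, p3=8, p4=0, p5=1, p6=1, p7=6)
step 4: fire T3:  (p0=5, p1=3, p2=5, p3=8, p4=0, p5=1, p6=1, p7=6) → (p0=5, p1=5, p2=5, p3=8, p4=0, p5=1, p6=1, p7=5)
step 5: fire T3:  (p0=5, p1=5, p2=5, p3=8, p4=0, p5=1, p6=1, p7=5) → (p0=5, p1=7, p2=5, p3=8, p4=0, p5=1, p6=1, p7=4)
step 6: fire T1:  (p0=5, p1=7, p2=5, p3=8, p4=0, p5=1, p6=1, p7=4) → (p0=5, p1=7, p2=5, p3=11, p4=0, p5=4, p6=3, p7=3)
step 7: fire T2:  (p0=5, p1=7, p2=5, p3=11, p4=0, p5=4, p6=3, p7=3) → (p0=5, p1=7, p2=8, p3=14, p4=0, p5=4, p6=2, p7=6)
step 8: fire T1:  (p0=5, p1=7, p2=8, p3=14, p4=0, p5=4, p6=2, p7=6) → (p0=5, p1=7, p2=8, p3=17, p4=0, p5=7, p6=4, p7=5)

(p0=5, p1=7, p2=8, p3=17, p4=0, p5=7, p6=4, p7=5)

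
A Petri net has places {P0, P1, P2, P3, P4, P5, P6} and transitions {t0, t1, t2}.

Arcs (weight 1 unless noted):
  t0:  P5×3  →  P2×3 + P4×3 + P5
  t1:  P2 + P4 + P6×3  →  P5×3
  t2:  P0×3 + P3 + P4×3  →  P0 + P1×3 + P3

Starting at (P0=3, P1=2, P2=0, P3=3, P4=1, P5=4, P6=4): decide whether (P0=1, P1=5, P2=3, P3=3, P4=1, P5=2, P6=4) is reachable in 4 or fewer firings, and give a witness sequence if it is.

step 1: fire t0:  (P0=3, P1=2, P2=0, P3=3, P4=1, P5=4, P6=4) → (P0=3, P1=2, P2=3, P3=3, P4=4, P5=2, P6=4)
step 2: fire t2:  (P0=3, P1=2, P2=3, P3=3, P4=4, P5=2, P6=4) → (P0=1, P1=5, P2=3, P3=3, P4=1, P5=2, P6=4)

YES — reachable via ⟨t0, t2⟩ (2 firings)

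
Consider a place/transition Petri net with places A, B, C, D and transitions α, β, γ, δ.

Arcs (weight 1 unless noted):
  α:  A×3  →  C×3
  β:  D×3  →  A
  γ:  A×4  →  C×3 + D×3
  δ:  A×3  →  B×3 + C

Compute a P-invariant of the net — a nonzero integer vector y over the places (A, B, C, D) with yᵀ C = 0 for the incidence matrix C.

Incidence matrix C (rows=places, cols=transitions):
        α    β    γ    δ
    A  -3    1   -4   -3
    B   0    0    0    3
    C   3    0    3    1
    D   0   -3    3    0

Candidate y = [3, 2, 3, 1]; check y·C column-wise:
  col α: 3·-3 + 2·0 + 3·3 + 1·0 = 0
  col β: 3·1 + 2·0 + 3·0 + 1·-3 = 0
  col γ: 3·-4 + 2·0 + 3·3 + 1·3 = 0
  col δ: 3·-3 + 2·3 + 3·1 + 1·0 = 0

y = (A:3, B:2, C:3, D:1)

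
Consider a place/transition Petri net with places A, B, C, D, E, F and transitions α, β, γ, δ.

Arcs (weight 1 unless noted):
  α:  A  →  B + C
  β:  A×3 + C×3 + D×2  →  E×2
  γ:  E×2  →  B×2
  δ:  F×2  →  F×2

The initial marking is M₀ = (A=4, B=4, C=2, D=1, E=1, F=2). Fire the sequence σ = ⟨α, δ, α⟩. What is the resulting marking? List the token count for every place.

step 1: fire α:  (A=4, B=4, C=2, D=1, E=1, F=2) → (A=3, B=5, C=3, D=1, E=1, F=2)
step 2: fire δ:  (A=3, B=5, C=3, D=1, E=1, F=2) → (A=3, B=5, C=3, D=1, E=1, F=2)
step 3: fire α:  (A=3, B=5, C=3, D=1, E=1, F=2) → (A=2, B=6, C=4, D=1, E=1, F=2)

(A=2, B=6, C=4, D=1, E=1, F=2)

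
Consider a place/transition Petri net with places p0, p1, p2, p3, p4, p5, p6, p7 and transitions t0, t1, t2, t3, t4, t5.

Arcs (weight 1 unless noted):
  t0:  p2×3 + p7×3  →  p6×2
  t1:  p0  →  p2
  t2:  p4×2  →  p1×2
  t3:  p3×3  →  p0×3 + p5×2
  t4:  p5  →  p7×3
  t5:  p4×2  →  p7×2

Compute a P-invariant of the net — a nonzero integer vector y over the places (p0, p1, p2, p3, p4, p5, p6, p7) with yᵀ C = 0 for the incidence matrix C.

Incidence matrix C (rows=places, cols=transitions):
       t0   t1   t2   t3   t4   t5
   p0   0   -1    0    3    0    0
   p1   0    0    2    0    0    0
   p2  -3    1    0    0    0    0
   p3   0    0    0   -3    0    0
   p4   0    0   -2    0    0   -2
   p5   0    0    0    2   -1    0
   p6   2    0    0    0    0    0
   p7  -3    0    0    0    3    2

Candidate y = [2, 0, 2, 2, 0, 0, 3, 0]; check y·C column-wise:
  col t0: 2·0 + 2·-3 + 2·0 + 3·2 + 0·-3 = 0
  col t1: 2·-1 + 2·1 + 2·0 + 3·0 = 0
  col t2: 2·0 + 0·2 + 2·0 + 2·0 + 0·-2 + 3·0 = 0
  col t3: 2·3 + 2·0 + 2·-3 + 0·2 + 3·0 = 0
  col t4: 2·0 + 2·0 + 2·0 + 0·-1 + 3·0 + 0·3 = 0
  col t5: 2·0 + 2·0 + 2·0 + 0·-2 + 3·0 + 0·2 = 0

y = (p0:2, p1:0, p2:2, p3:2, p4:0, p5:0, p6:3, p7:0)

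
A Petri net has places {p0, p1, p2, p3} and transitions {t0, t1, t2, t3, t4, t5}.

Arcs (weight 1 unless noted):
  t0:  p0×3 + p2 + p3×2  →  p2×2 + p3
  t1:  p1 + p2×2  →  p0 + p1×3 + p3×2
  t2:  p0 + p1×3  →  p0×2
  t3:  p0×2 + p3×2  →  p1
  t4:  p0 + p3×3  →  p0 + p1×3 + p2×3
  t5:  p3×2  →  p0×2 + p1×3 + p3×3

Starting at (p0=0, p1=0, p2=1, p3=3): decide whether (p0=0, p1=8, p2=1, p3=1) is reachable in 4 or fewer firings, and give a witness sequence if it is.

step 1: fire t5:  (p0=0, p1=0, p2=1, p3=3) → (p0=2, p1=3, p2=1, p3=4)
step 2: fire t3:  (p0=2, p1=3, p2=1, p3=4) → (p0=0, p1=4, p2=1, p3=2)
step 3: fire t5:  (p0=0, p1=4, p2=1, p3=2) → (p0=2, p1=7, p2=1, p3=3)
step 4: fire t3:  (p0=2, p1=7, p2=1, p3=3) → (p0=0, p1=8, p2=1, p3=1)

YES — reachable via ⟨t5, t3, t5, t3⟩ (4 firings)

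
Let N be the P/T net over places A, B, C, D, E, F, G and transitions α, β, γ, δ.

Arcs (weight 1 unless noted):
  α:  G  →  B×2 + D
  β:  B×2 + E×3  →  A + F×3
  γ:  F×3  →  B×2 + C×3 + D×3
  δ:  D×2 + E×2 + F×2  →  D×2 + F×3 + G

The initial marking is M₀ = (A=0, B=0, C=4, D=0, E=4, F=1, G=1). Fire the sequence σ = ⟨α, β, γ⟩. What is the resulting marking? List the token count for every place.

(A=1, B=2, C=7, D=4, E=1, F=1, G=0)

step 1: fire α:  (A=0, B=0, C=4, D=0, E=4, F=1, G=1) → (A=0, B=2, C=4, D=1, E=4, F=1, G=0)
step 2: fire β:  (A=0, B=2, C=4, D=1, E=4, F=1, G=0) → (A=1, B=0, C=4, D=1, E=1, F=4, G=0)
step 3: fire γ:  (A=1, B=0, C=4, D=1, E=1, F=4, G=0) → (A=1, B=2, C=7, D=4, E=1, F=1, G=0)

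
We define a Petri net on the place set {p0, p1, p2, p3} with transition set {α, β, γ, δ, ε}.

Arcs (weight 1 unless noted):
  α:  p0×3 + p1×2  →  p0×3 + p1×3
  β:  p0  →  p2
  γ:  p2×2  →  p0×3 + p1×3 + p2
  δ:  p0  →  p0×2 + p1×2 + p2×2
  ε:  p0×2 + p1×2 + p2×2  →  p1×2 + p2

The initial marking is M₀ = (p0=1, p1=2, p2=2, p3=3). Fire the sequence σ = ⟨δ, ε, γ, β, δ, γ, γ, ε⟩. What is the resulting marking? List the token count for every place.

(p0=7, p1=15, p2=2, p3=3)

step 1: fire δ:  (p0=1, p1=2, p2=2, p3=3) → (p0=2, p1=4, p2=4, p3=3)
step 2: fire ε:  (p0=2, p1=4, p2=4, p3=3) → (p0=0, p1=4, p2=3, p3=3)
step 3: fire γ:  (p0=0, p1=4, p2=3, p3=3) → (p0=3, p1=7, p2=2, p3=3)
step 4: fire β:  (p0=3, p1=7, p2=2, p3=3) → (p0=2, p1=7, p2=3, p3=3)
step 5: fire δ:  (p0=2, p1=7, p2=3, p3=3) → (p0=3, p1=9, p2=5, p3=3)
step 6: fire γ:  (p0=3, p1=9, p2=5, p3=3) → (p0=6, p1=12, p2=4, p3=3)
step 7: fire γ:  (p0=6, p1=12, p2=4, p3=3) → (p0=9, p1=15, p2=3, p3=3)
step 8: fire ε:  (p0=9, p1=15, p2=3, p3=3) → (p0=7, p1=15, p2=2, p3=3)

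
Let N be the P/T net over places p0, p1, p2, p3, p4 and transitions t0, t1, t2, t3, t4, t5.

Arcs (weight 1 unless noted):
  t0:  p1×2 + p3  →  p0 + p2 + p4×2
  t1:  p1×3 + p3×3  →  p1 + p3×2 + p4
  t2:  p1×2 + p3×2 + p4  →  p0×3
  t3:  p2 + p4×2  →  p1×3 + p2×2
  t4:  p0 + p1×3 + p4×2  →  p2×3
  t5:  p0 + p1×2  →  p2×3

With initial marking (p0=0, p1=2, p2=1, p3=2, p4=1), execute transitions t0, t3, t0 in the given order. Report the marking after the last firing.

step 1: fire t0:  (p0=0, p1=2, p2=1, p3=2, p4=1) → (p0=1, p1=0, p2=2, p3=1, p4=3)
step 2: fire t3:  (p0=1, p1=0, p2=2, p3=1, p4=3) → (p0=1, p1=3, p2=3, p3=1, p4=1)
step 3: fire t0:  (p0=1, p1=3, p2=3, p3=1, p4=1) → (p0=2, p1=1, p2=4, p3=0, p4=3)

(p0=2, p1=1, p2=4, p3=0, p4=3)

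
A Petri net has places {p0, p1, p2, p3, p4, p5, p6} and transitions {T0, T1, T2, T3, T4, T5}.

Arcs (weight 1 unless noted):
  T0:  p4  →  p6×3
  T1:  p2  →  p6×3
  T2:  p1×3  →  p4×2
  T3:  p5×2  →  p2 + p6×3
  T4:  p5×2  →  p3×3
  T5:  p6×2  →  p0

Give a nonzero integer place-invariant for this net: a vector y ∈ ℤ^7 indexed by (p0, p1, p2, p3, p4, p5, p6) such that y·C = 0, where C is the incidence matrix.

Incidence matrix C (rows=places, cols=transitions):
       T0   T1   T2   T3   T4   T5
   p0   0    0    0    0    0    1
   p1   0    0   -3    0    0    0
   p2   0   -1    0    1    0    0
   p3   0    0    0    0    3    0
   p4  -1    0    2    0    0    0
   p5   0    0    0   -2   -2    0
   p6   3    3    0    3    0   -2

Candidate y = [2, 2, 3, 2, 3, 3, 1]; check y·C column-wise:
  col T0: 2·0 + 2·0 + 3·0 + 2·0 + 3·-1 + 3·0 + 1·3 = 0
  col T1: 2·0 + 2·0 + 3·-1 + 2·0 + 3·0 + 3·0 + 1·3 = 0
  col T2: 2·0 + 2·-3 + 3·0 + 2·0 + 3·2 + 3·0 + 1·0 = 0
  col T3: 2·0 + 2·0 + 3·1 + 2·0 + 3·0 + 3·-2 + 1·3 = 0
  col T4: 2·0 + 2·0 + 3·0 + 2·3 + 3·0 + 3·-2 + 1·0 = 0
  col T5: 2·1 + 2·0 + 3·0 + 2·0 + 3·0 + 3·0 + 1·-2 = 0

y = (p0:2, p1:2, p2:3, p3:2, p4:3, p5:3, p6:1)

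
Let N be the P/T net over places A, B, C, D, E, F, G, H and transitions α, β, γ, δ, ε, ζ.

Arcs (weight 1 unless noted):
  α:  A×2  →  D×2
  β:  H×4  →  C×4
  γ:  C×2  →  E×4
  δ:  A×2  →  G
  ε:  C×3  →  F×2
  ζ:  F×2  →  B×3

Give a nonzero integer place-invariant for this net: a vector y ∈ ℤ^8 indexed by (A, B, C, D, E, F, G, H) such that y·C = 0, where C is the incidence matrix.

y = (A:1, B:0, C:0, D:1, E:0, F:0, G:2, H:0)

Incidence matrix C (rows=places, cols=transitions):
        α    β    γ    δ    ε    ζ
    A  -2    0    0   -2    0    0
    B   0    0    0    0    0    3
    C   0    4   -2    0   -3    0
    D   2    0    0    0    0    0
    E   0    0    4    0    0    0
    F   0    0    0    0    2   -2
    G   0    0    0    1    0    0
    H   0   -4    0    0    0    0

Candidate y = [1, 0, 0, 1, 0, 0, 2, 0]; check y·C column-wise:
  col α: 1·-2 + 1·2 + 2·0 = 0
  col β: 1·0 + 0·4 + 1·0 + 2·0 + 0·-4 = 0
  col γ: 1·0 + 0·-2 + 1·0 + 0·4 + 2·0 = 0
  col δ: 1·-2 + 1·0 + 2·1 = 0
  col ε: 1·0 + 0·-3 + 1·0 + 0·2 + 2·0 = 0
  col ζ: 1·0 + 0·3 + 1·0 + 0·-2 + 2·0 = 0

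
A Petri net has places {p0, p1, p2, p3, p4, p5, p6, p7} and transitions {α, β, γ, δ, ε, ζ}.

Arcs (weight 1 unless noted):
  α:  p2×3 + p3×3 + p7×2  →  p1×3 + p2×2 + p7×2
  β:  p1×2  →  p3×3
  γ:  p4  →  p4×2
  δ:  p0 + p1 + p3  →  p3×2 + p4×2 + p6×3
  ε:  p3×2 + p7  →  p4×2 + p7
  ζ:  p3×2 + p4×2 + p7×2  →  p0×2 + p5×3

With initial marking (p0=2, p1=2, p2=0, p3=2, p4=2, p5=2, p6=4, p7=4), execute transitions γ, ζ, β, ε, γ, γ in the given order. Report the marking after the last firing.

step 1: fire γ:  (p0=2, p1=2, p2=0, p3=2, p4=2, p5=2, p6=4, p7=4) → (p0=2, p1=2, p2=0, p3=2, p4=3, p5=2, p6=4, p7=4)
step 2: fire ζ:  (p0=2, p1=2, p2=0, p3=2, p4=3, p5=2, p6=4, p7=4) → (p0=4, p1=2, p2=0, p3=0, p4=1, p5=5, p6=4, p7=2)
step 3: fire β:  (p0=4, p1=2, p2=0, p3=0, p4=1, p5=5, p6=4, p7=2) → (p0=4, p1=0, p2=0, p3=3, p4=1, p5=5, p6=4, p7=2)
step 4: fire ε:  (p0=4, p1=0, p2=0, p3=3, p4=1, p5=5, p6=4, p7=2) → (p0=4, p1=0, p2=0, p3=1, p4=3, p5=5, p6=4, p7=2)
step 5: fire γ:  (p0=4, p1=0, p2=0, p3=1, p4=3, p5=5, p6=4, p7=2) → (p0=4, p1=0, p2=0, p3=1, p4=4, p5=5, p6=4, p7=2)
step 6: fire γ:  (p0=4, p1=0, p2=0, p3=1, p4=4, p5=5, p6=4, p7=2) → (p0=4, p1=0, p2=0, p3=1, p4=5, p5=5, p6=4, p7=2)

(p0=4, p1=0, p2=0, p3=1, p4=5, p5=5, p6=4, p7=2)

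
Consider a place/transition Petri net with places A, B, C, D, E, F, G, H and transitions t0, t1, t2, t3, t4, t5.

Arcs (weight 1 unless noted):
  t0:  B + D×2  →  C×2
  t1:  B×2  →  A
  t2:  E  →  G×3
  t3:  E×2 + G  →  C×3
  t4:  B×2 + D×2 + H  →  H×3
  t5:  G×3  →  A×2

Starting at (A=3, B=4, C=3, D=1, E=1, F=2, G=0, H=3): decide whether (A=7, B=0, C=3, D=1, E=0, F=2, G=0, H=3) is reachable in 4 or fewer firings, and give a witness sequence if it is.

YES — reachable via ⟨t1, t1, t2, t5⟩ (4 firings)

step 1: fire t1:  (A=3, B=4, C=3, D=1, E=1, F=2, G=0, H=3) → (A=4, B=2, C=3, D=1, E=1, F=2, G=0, H=3)
step 2: fire t1:  (A=4, B=2, C=3, D=1, E=1, F=2, G=0, H=3) → (A=5, B=0, C=3, D=1, E=1, F=2, G=0, H=3)
step 3: fire t2:  (A=5, B=0, C=3, D=1, E=1, F=2, G=0, H=3) → (A=5, B=0, C=3, D=1, E=0, F=2, G=3, H=3)
step 4: fire t5:  (A=5, B=0, C=3, D=1, E=0, F=2, G=3, H=3) → (A=7, B=0, C=3, D=1, E=0, F=2, G=0, H=3)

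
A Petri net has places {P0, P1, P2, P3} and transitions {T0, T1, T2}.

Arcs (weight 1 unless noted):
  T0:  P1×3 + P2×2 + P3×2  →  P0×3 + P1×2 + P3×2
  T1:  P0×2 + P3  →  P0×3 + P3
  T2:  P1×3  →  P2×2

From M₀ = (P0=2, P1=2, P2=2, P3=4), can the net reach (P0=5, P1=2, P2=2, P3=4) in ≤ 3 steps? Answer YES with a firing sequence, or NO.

step 1: fire T1:  (P0=2, P1=2, P2=2, P3=4) → (P0=3, P1=2, P2=2, P3=4)
step 2: fire T1:  (P0=3, P1=2, P2=2, P3=4) → (P0=4, P1=2, P2=2, P3=4)
step 3: fire T1:  (P0=4, P1=2, P2=2, P3=4) → (P0=5, P1=2, P2=2, P3=4)

YES — reachable via ⟨T1, T1, T1⟩ (3 firings)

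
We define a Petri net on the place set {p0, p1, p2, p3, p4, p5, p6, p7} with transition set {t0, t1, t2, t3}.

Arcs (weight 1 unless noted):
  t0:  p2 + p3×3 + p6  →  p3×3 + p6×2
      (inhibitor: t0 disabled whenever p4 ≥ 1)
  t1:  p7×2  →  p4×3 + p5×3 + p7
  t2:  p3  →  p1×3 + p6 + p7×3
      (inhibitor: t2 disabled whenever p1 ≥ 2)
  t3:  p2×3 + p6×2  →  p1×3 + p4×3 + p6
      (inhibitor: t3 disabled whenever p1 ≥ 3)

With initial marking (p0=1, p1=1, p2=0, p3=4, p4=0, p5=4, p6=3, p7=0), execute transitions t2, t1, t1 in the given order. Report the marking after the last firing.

step 1: fire t2:  (p0=1, p1=1, p2=0, p3=4, p4=0, p5=4, p6=3, p7=0) → (p0=1, p1=4, p2=0, p3=3, p4=0, p5=4, p6=4, p7=3)
step 2: fire t1:  (p0=1, p1=4, p2=0, p3=3, p4=0, p5=4, p6=4, p7=3) → (p0=1, p1=4, p2=0, p3=3, p4=3, p5=7, p6=4, p7=2)
step 3: fire t1:  (p0=1, p1=4, p2=0, p3=3, p4=3, p5=7, p6=4, p7=2) → (p0=1, p1=4, p2=0, p3=3, p4=6, p5=10, p6=4, p7=1)

(p0=1, p1=4, p2=0, p3=3, p4=6, p5=10, p6=4, p7=1)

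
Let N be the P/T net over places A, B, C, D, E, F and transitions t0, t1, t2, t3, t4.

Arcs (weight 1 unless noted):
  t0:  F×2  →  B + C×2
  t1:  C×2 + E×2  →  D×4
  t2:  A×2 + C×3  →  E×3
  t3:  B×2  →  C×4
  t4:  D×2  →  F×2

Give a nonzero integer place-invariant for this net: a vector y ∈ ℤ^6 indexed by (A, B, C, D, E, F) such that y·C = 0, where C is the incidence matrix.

y = (A:3, B:2, C:1, D:2, E:3, F:2)

Incidence matrix C (rows=places, cols=transitions):
       t0   t1   t2   t3   t4
    A   0    0   -2    0    0
    B   1    0    0   -2    0
    C   2   -2   -3    4    0
    D   0    4    0    0   -2
    E   0   -2    3    0    0
    F  -2    0    0    0    2

Candidate y = [3, 2, 1, 2, 3, 2]; check y·C column-wise:
  col t0: 3·0 + 2·1 + 1·2 + 2·0 + 3·0 + 2·-2 = 0
  col t1: 3·0 + 2·0 + 1·-2 + 2·4 + 3·-2 + 2·0 = 0
  col t2: 3·-2 + 2·0 + 1·-3 + 2·0 + 3·3 + 2·0 = 0
  col t3: 3·0 + 2·-2 + 1·4 + 2·0 + 3·0 + 2·0 = 0
  col t4: 3·0 + 2·0 + 1·0 + 2·-2 + 3·0 + 2·2 = 0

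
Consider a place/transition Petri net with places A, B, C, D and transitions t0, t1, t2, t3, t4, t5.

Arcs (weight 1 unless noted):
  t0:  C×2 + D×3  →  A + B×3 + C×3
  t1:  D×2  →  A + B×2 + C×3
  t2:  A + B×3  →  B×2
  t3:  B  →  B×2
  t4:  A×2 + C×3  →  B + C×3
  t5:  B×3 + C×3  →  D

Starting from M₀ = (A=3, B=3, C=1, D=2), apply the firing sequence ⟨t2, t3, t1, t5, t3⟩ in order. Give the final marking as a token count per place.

(A=3, B=3, C=1, D=1)

step 1: fire t2:  (A=3, B=3, C=1, D=2) → (A=2, B=2, C=1, D=2)
step 2: fire t3:  (A=2, B=2, C=1, D=2) → (A=2, B=3, C=1, D=2)
step 3: fire t1:  (A=2, B=3, C=1, D=2) → (A=3, B=5, C=4, D=0)
step 4: fire t5:  (A=3, B=5, C=4, D=0) → (A=3, B=2, C=1, D=1)
step 5: fire t3:  (A=3, B=2, C=1, D=1) → (A=3, B=3, C=1, D=1)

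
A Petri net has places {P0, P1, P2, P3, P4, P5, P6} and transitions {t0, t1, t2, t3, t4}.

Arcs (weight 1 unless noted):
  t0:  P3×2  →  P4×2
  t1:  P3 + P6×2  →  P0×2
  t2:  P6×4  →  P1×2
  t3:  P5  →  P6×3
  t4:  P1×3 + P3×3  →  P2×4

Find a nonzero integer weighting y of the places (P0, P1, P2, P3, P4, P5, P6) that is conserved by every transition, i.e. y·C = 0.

Incidence matrix C (rows=places, cols=transitions):
       t0   t1   t2   t3   t4
   P0   0    2    0    0    0
   P1   0    0    2    0   -3
   P2   0    0    0    0    4
   P3  -2   -1    0    0   -3
   P4   2    0    0    0    0
   P5   0    0    0   -1    0
   P6   0   -2   -4    3    0

Candidate y = [2, 0, 3, 4, 4, 0, 0]; check y·C column-wise:
  col t0: 2·0 + 3·0 + 4·-2 + 4·2 = 0
  col t1: 2·2 + 3·0 + 4·-1 + 4·0 + 0·-2 = 0
  col t2: 2·0 + 0·2 + 3·0 + 4·0 + 4·0 + 0·-4 = 0
  col t3: 2·0 + 3·0 + 4·0 + 4·0 + 0·-1 + 0·3 = 0
  col t4: 2·0 + 0·-3 + 3·4 + 4·-3 + 4·0 = 0

y = (P0:2, P1:0, P2:3, P3:4, P4:4, P5:0, P6:0)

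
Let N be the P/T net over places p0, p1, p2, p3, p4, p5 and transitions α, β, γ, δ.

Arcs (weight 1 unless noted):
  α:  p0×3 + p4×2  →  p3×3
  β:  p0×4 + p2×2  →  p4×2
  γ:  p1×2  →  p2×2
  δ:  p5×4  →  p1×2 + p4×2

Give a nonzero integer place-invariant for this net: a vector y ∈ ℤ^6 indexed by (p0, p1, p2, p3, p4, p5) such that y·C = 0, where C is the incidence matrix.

Incidence matrix C (rows=places, cols=transitions):
        α    β    γ    δ
   p0  -3   -4    0    0
   p1   0    0   -2    2
   p2   0   -2    2    0
   p3   3    0    0    0
   p4  -2    2    0    2
   p5   0    0    0   -4

Candidate y = [3, -3, -3, 5, 3, 0]; check y·C column-wise:
  col α: 3·-3 + -3·0 + -3·0 + 5·3 + 3·-2 = 0
  col β: 3·-4 + -3·0 + -3·-2 + 5·0 + 3·2 = 0
  col γ: 3·0 + -3·-2 + -3·2 + 5·0 + 3·0 = 0
  col δ: 3·0 + -3·2 + -3·0 + 5·0 + 3·2 + 0·-4 = 0

y = (p0:3, p1:-3, p2:-3, p3:5, p4:3, p5:0)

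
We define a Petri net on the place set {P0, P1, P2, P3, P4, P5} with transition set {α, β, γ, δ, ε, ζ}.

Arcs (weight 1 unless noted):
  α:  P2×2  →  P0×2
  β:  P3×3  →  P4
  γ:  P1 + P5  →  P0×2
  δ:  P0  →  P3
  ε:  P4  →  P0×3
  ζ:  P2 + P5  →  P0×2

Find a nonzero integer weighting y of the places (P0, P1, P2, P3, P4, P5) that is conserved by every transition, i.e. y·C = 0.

y = (P0:1, P1:1, P2:1, P3:1, P4:3, P5:1)

Incidence matrix C (rows=places, cols=transitions):
        α    β    γ    δ    ε    ζ
   P0   2    0    2   -1    3    2
   P1   0    0   -1    0    0    0
   P2  -2    0    0    0    0   -1
   P3   0   -3    0    1    0    0
   P4   0    1    0    0   -1    0
   P5   0    0   -1    0    0   -1

Candidate y = [1, 1, 1, 1, 3, 1]; check y·C column-wise:
  col α: 1·2 + 1·0 + 1·-2 + 1·0 + 3·0 + 1·0 = 0
  col β: 1·0 + 1·0 + 1·0 + 1·-3 + 3·1 + 1·0 = 0
  col γ: 1·2 + 1·-1 + 1·0 + 1·0 + 3·0 + 1·-1 = 0
  col δ: 1·-1 + 1·0 + 1·0 + 1·1 + 3·0 + 1·0 = 0
  col ε: 1·3 + 1·0 + 1·0 + 1·0 + 3·-1 + 1·0 = 0
  col ζ: 1·2 + 1·0 + 1·-1 + 1·0 + 3·0 + 1·-1 = 0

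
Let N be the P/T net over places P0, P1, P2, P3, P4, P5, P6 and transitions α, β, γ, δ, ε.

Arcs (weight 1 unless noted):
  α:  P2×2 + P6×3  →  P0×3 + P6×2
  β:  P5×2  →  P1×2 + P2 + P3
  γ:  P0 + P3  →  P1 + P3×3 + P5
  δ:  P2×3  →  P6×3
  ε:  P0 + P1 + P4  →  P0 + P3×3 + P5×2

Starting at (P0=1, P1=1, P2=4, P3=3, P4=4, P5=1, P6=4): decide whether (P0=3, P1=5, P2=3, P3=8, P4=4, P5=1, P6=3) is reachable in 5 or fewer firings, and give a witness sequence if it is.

depth 0: 1 marking
depth 1: 5 markings reached so far
depth 2: 13 markings reached so far
depth 3: 24 markings reached so far
depth 4: 42 markings reached so far
depth 5: 67 markings reached so far
target is not among the 67 markings reachable within 5 steps

NO — not reachable within 5 firings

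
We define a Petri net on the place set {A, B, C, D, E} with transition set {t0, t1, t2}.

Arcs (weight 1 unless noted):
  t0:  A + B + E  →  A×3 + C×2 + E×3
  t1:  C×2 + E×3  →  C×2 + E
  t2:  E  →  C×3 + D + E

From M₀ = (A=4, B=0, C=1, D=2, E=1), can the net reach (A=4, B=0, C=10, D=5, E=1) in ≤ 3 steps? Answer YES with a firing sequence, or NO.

YES — reachable via ⟨t2, t2, t2⟩ (3 firings)

step 1: fire t2:  (A=4, B=0, C=1, D=2, E=1) → (A=4, B=0, C=4, D=3, E=1)
step 2: fire t2:  (A=4, B=0, C=4, D=3, E=1) → (A=4, B=0, C=7, D=4, E=1)
step 3: fire t2:  (A=4, B=0, C=7, D=4, E=1) → (A=4, B=0, C=10, D=5, E=1)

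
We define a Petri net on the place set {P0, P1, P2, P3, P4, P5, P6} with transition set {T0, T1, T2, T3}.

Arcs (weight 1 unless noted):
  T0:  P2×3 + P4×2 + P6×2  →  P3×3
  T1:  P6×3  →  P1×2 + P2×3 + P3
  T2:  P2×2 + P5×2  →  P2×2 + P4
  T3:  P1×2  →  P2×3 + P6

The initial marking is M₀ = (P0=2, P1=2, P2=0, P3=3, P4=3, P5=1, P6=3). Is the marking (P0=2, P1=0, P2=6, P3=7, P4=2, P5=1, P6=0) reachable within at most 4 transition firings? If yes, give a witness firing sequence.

depth 0: 1 marking
depth 1: 3 markings reached so far
depth 2: 5 markings reached so far
depth 3: 6 markings reached so far
depth 4: 7 markings reached so far
target is not among the 7 markings reachable within 4 steps

NO — not reachable within 4 firings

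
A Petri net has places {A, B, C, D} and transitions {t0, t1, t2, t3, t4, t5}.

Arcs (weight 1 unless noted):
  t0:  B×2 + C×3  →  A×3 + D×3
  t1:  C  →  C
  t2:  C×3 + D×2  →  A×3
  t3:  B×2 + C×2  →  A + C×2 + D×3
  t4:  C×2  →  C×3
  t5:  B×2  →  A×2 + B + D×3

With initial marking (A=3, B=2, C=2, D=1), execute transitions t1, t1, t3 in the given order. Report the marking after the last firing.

step 1: fire t1:  (A=3, B=2, C=2, D=1) → (A=3, B=2, C=2, D=1)
step 2: fire t1:  (A=3, B=2, C=2, D=1) → (A=3, B=2, C=2, D=1)
step 3: fire t3:  (A=3, B=2, C=2, D=1) → (A=4, B=0, C=2, D=4)

(A=4, B=0, C=2, D=4)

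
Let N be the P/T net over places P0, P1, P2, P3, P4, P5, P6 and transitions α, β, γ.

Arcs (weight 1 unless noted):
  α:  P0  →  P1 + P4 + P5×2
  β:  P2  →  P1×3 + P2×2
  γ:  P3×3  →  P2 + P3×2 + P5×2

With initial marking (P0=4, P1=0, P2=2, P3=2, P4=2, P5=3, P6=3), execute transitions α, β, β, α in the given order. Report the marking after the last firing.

(P0=2, P1=8, P2=4, P3=2, P4=4, P5=7, P6=3)

step 1: fire α:  (P0=4, P1=0, P2=2, P3=2, P4=2, P5=3, P6=3) → (P0=3, P1=1, P2=2, P3=2, P4=3, P5=5, P6=3)
step 2: fire β:  (P0=3, P1=1, P2=2, P3=2, P4=3, P5=5, P6=3) → (P0=3, P1=4, P2=3, P3=2, P4=3, P5=5, P6=3)
step 3: fire β:  (P0=3, P1=4, P2=3, P3=2, P4=3, P5=5, P6=3) → (P0=3, P1=7, P2=4, P3=2, P4=3, P5=5, P6=3)
step 4: fire α:  (P0=3, P1=7, P2=4, P3=2, P4=3, P5=5, P6=3) → (P0=2, P1=8, P2=4, P3=2, P4=4, P5=7, P6=3)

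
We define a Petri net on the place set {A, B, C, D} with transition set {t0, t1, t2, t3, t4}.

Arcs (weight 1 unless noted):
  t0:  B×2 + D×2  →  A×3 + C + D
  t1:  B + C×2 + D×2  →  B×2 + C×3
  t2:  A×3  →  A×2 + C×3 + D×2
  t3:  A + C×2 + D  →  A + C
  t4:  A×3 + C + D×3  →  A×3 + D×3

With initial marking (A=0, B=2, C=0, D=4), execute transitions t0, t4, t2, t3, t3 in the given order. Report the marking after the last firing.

(A=2, B=0, C=1, D=3)

step 1: fire t0:  (A=0, B=2, C=0, D=4) → (A=3, B=0, C=1, D=3)
step 2: fire t4:  (A=3, B=0, C=1, D=3) → (A=3, B=0, C=0, D=3)
step 3: fire t2:  (A=3, B=0, C=0, D=3) → (A=2, B=0, C=3, D=5)
step 4: fire t3:  (A=2, B=0, C=3, D=5) → (A=2, B=0, C=2, D=4)
step 5: fire t3:  (A=2, B=0, C=2, D=4) → (A=2, B=0, C=1, D=3)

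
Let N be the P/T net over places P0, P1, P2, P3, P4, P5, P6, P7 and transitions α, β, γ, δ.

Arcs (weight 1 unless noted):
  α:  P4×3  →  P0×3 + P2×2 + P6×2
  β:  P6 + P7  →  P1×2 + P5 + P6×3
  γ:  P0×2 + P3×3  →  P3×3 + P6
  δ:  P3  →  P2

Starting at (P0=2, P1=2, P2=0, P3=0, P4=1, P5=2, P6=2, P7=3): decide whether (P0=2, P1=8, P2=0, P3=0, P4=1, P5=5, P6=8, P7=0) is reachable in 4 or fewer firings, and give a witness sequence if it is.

YES — reachable via ⟨β, β, β⟩ (3 firings)

step 1: fire β:  (P0=2, P1=2, P2=0, P3=0, P4=1, P5=2, P6=2, P7=3) → (P0=2, P1=4, P2=0, P3=0, P4=1, P5=3, P6=4, P7=2)
step 2: fire β:  (P0=2, P1=4, P2=0, P3=0, P4=1, P5=3, P6=4, P7=2) → (P0=2, P1=6, P2=0, P3=0, P4=1, P5=4, P6=6, P7=1)
step 3: fire β:  (P0=2, P1=6, P2=0, P3=0, P4=1, P5=4, P6=6, P7=1) → (P0=2, P1=8, P2=0, P3=0, P4=1, P5=5, P6=8, P7=0)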